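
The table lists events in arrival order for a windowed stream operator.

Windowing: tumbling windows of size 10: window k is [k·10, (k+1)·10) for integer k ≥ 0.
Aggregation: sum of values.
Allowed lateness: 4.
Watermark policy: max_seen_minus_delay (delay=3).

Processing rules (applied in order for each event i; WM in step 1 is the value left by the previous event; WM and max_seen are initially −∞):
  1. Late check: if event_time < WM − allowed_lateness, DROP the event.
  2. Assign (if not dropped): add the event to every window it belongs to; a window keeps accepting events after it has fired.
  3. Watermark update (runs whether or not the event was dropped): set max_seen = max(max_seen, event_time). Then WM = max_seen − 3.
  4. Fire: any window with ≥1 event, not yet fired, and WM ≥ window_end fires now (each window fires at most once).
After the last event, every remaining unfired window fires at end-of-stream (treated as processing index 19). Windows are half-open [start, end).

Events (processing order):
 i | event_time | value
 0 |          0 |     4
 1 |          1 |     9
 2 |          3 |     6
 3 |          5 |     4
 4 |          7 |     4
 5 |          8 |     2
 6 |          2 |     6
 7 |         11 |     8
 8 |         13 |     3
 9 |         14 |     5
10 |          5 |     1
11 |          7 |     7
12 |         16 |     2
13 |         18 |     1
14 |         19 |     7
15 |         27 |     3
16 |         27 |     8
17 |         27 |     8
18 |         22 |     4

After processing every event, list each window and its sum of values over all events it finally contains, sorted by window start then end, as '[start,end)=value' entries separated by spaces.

i=0 t=0 v=4: → [0,10); WM=-3
i=1 t=1 v=9: → [0,10); WM=-2
i=2 t=3 v=6: → [0,10); WM=0
i=3 t=5 v=4: → [0,10); WM=2
i=4 t=7 v=4: → [0,10); WM=4
i=5 t=8 v=2: → [0,10); WM=5
i=6 t=2 v=6: → [0,10); WM=5
i=7 t=11 v=8: → [10,20); WM=8
i=8 t=13 v=3: → [10,20); WM=10; [0,10) fires=35
i=9 t=14 v=5: → [10,20); WM=11
i=10 t=5 v=1: DROP (t<11-4); WM=11
i=11 t=7 v=7: → [0,10); WM=11
i=12 t=16 v=2: → [10,20); WM=13
i=13 t=18 v=1: → [10,20); WM=15
i=14 t=19 v=7: → [10,20); WM=16
i=15 t=27 v=3: → [20,30); WM=24; [10,20) fires=26
i=16 t=27 v=8: → [20,30); WM=24
i=17 t=27 v=8: → [20,30); WM=24
i=18 t=22 v=4: → [20,30); WM=24

[0,10)=42 [10,20)=26 [20,30)=23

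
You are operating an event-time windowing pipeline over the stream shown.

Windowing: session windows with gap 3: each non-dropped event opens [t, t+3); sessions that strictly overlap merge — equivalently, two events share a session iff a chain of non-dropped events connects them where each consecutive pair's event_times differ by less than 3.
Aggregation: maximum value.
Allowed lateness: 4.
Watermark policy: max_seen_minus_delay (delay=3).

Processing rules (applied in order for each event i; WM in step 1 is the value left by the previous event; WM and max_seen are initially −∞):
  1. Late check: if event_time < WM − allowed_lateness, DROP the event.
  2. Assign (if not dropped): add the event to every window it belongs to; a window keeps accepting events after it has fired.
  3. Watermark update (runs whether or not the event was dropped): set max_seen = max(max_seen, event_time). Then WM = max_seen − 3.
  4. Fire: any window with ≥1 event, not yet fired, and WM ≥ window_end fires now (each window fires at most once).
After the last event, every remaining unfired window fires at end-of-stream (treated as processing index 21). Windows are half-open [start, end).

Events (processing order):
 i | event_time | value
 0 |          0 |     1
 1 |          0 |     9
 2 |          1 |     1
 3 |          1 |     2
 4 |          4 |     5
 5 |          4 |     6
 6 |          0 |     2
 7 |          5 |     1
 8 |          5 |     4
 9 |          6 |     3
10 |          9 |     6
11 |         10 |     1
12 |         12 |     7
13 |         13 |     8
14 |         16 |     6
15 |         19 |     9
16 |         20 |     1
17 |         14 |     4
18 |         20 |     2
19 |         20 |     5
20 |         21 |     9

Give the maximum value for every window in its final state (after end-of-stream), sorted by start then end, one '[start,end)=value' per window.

[0,4)=9 [4,9)=6 [9,19)=8 [19,24)=9

i=0 t=0 v=1: → [0,3); WM=-3
i=1 t=0 v=9: → [0,3); WM=-3
i=2 t=1 v=1: → [0,4); WM=-2
i=3 t=1 v=2: → [0,4); WM=-2
i=4 t=4 v=5: → [4,7); WM=1
i=5 t=4 v=6: → [4,7); WM=1
i=6 t=0 v=2: → [0,4); WM=1
i=7 t=5 v=1: → [4,8); WM=2
i=8 t=5 v=4: → [4,8); WM=2
i=9 t=6 v=3: → [4,9); WM=3
i=10 t=9 v=6: → [9,12); WM=6
i=11 t=10 v=1: → [9,13); WM=7
i=12 t=12 v=7: → [9,15); WM=9
i=13 t=13 v=8: → [9,16); WM=10
i=14 t=16 v=6: → [16,19); WM=13
i=15 t=19 v=9: → [19,22); WM=16
i=16 t=20 v=1: → [19,23); WM=17
i=17 t=14 v=4: → [9,19); WM=17
i=18 t=20 v=2: → [19,23); WM=17
i=19 t=20 v=5: → [19,23); WM=17
i=20 t=21 v=9: → [19,24); WM=18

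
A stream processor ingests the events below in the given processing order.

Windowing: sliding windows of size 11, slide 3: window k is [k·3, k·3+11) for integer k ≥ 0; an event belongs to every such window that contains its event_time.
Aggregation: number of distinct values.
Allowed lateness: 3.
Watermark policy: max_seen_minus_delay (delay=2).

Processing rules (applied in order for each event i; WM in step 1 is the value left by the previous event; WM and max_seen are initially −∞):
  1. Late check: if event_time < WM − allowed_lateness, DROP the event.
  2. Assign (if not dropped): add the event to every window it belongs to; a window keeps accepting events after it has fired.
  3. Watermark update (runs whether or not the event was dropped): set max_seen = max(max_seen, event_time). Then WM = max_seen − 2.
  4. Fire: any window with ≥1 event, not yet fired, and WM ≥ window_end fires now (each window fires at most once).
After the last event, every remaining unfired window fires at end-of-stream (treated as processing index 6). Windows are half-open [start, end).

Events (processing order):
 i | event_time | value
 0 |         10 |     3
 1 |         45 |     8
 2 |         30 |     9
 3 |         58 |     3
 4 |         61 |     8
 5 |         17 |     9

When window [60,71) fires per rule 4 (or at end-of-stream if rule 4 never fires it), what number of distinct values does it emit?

i=0 t=10 v=3: → [9,20),[6,17),[3,14),[0,11); WM=8
i=1 t=45 v=8: → [45,56),[42,53),[39,50),[36,47); WM=43; [0,11) fires=1 [3,14) fires=1 [6,17) fires=1 [9,20) fires=1
i=2 t=30 v=9: DROP (t<43-3); WM=43
i=3 t=58 v=3: → [57,68),[54,65),[51,62),[48,59); WM=56; [36,47) fires=1 [39,50) fires=1 [42,53) fires=1 [45,56) fires=1
i=4 t=61 v=8: → [60,71),[57,68),[54,65),[51,62); WM=59; [48,59) fires=1
i=5 t=17 v=9: DROP (t<59-3); WM=59

1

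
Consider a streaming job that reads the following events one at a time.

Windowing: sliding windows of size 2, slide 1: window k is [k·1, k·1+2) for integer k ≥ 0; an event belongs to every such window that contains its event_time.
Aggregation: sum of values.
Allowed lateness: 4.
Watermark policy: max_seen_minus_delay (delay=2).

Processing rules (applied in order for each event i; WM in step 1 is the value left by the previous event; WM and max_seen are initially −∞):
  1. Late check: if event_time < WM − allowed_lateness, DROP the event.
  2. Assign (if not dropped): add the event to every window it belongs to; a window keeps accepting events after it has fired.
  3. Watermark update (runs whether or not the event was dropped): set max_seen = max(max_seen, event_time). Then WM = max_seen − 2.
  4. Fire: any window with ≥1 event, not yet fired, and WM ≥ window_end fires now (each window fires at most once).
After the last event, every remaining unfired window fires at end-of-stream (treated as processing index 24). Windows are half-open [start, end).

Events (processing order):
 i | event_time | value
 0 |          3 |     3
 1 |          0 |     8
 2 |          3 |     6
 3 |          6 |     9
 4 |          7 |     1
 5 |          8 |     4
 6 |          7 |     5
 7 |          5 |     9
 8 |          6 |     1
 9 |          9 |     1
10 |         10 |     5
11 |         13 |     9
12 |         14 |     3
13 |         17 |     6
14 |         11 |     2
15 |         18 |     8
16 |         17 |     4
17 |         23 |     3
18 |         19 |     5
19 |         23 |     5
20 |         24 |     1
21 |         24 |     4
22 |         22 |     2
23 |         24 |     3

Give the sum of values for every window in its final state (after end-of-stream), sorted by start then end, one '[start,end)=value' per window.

i=0 t=3 v=3: → [3,5),[2,4); WM=1
i=1 t=0 v=8: → [0,2); WM=1
i=2 t=3 v=6: → [3,5),[2,4); WM=1
i=3 t=6 v=9: → [6,8),[5,7); WM=4; [0,2) fires=8 [2,4) fires=9
i=4 t=7 v=1: → [7,9),[6,8); WM=5; [3,5) fires=9
i=5 t=8 v=4: → [8,10),[7,9); WM=6
i=6 t=7 v=5: → [7,9),[6,8); WM=6
i=7 t=5 v=9: → [5,7),[4,6); WM=6; [4,6) fires=9
i=8 t=6 v=1: → [6,8),[5,7); WM=6
i=9 t=9 v=1: → [9,11),[8,10); WM=7; [5,7) fires=19
i=10 t=10 v=5: → [10,12),[9,11); WM=8; [6,8) fires=16
i=11 t=13 v=9: → [13,15),[12,14); WM=11; [7,9) fires=10 [8,10) fires=5 [9,11) fires=6
i=12 t=14 v=3: → [14,16),[13,15); WM=12; [10,12) fires=5
i=13 t=17 v=6: → [17,19),[16,18); WM=15; [12,14) fires=9 [13,15) fires=12
i=14 t=11 v=2: → [11,13),[10,12); WM=15; [11,13) fires=2
i=15 t=18 v=8: → [18,20),[17,19); WM=16; [14,16) fires=3
i=16 t=17 v=4: → [17,19),[16,18); WM=16
i=17 t=23 v=3: → [23,25),[22,24); WM=21; [16,18) fires=10 [17,19) fires=18 [18,20) fires=8
i=18 t=19 v=5: → [19,21),[18,20); WM=21; [19,21) fires=5
i=19 t=23 v=5: → [23,25),[22,24); WM=21
i=20 t=24 v=1: → [24,26),[23,25); WM=22
i=21 t=24 v=4: → [24,26),[23,25); WM=22
i=22 t=22 v=2: → [22,24),[21,23); WM=22
i=23 t=24 v=3: → [24,26),[23,25); WM=22

[0,2)=8 [2,4)=9 [3,5)=9 [4,6)=9 [5,7)=19 [6,8)=16 [7,9)=10 [8,10)=5 [9,11)=6 [10,12)=7 [11,13)=2 [12,14)=9 [13,15)=12 [14,16)=3 [16,18)=10 [17,19)=18 [18,20)=13 [19,21)=5 [21,23)=2 [22,24)=10 [23,25)=16 [24,26)=8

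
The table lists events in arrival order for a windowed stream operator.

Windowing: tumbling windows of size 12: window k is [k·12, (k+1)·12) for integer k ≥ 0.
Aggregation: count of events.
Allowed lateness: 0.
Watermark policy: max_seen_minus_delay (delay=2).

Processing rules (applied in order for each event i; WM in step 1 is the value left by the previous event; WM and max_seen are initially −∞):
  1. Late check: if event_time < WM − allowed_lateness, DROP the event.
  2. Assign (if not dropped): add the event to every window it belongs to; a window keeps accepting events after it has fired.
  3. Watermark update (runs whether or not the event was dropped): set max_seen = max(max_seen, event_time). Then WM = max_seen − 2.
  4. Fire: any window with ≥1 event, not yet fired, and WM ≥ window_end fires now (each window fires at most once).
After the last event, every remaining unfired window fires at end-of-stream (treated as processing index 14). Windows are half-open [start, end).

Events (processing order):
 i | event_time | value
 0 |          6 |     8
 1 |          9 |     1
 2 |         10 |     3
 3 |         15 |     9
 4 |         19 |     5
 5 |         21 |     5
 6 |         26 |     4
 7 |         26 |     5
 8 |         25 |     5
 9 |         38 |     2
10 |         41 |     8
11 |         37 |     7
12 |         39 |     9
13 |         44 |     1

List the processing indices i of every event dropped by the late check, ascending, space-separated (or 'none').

i=0 t=6 v=8: → [0,12); WM=4
i=1 t=9 v=1: → [0,12); WM=7
i=2 t=10 v=3: → [0,12); WM=8
i=3 t=15 v=9: → [12,24); WM=13; [0,12) fires=3
i=4 t=19 v=5: → [12,24); WM=17
i=5 t=21 v=5: → [12,24); WM=19
i=6 t=26 v=4: → [24,36); WM=24; [12,24) fires=3
i=7 t=26 v=5: → [24,36); WM=24
i=8 t=25 v=5: → [24,36); WM=24
i=9 t=38 v=2: → [36,48); WM=36; [24,36) fires=3
i=10 t=41 v=8: → [36,48); WM=39
i=11 t=37 v=7: DROP (t<39-0); WM=39
i=12 t=39 v=9: → [36,48); WM=39
i=13 t=44 v=1: → [36,48); WM=42

11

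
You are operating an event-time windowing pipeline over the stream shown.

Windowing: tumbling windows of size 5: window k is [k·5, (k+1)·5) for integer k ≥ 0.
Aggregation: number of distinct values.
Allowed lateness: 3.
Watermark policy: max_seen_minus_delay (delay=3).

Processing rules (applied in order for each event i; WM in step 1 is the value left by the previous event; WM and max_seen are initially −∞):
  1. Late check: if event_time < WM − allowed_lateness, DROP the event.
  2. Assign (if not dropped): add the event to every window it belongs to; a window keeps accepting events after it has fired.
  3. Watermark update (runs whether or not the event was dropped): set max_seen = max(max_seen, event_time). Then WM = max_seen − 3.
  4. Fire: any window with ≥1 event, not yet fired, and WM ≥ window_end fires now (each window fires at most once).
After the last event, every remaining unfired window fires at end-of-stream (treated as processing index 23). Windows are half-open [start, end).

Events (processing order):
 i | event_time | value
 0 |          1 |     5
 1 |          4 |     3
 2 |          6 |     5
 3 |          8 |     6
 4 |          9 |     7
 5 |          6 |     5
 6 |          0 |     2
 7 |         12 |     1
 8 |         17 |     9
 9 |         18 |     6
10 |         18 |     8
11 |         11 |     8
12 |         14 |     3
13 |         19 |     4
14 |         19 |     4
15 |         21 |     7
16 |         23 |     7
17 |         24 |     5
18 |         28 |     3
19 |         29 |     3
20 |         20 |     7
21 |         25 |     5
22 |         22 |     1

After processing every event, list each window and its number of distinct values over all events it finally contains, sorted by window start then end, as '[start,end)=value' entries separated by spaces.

[0,5)=2 [5,10)=3 [10,15)=2 [15,20)=4 [20,25)=2 [25,30)=2

i=0 t=1 v=5: → [0,5); WM=-2
i=1 t=4 v=3: → [0,5); WM=1
i=2 t=6 v=5: → [5,10); WM=3
i=3 t=8 v=6: → [5,10); WM=5; [0,5) fires=2
i=4 t=9 v=7: → [5,10); WM=6
i=5 t=6 v=5: → [5,10); WM=6
i=6 t=0 v=2: DROP (t<6-3); WM=6
i=7 t=12 v=1: → [10,15); WM=9
i=8 t=17 v=9: → [15,20); WM=14; [5,10) fires=3
i=9 t=18 v=6: → [15,20); WM=15; [10,15) fires=1
i=10 t=18 v=8: → [15,20); WM=15
i=11 t=11 v=8: DROP (t<15-3); WM=15
i=12 t=14 v=3: → [10,15); WM=15
i=13 t=19 v=4: → [15,20); WM=16
i=14 t=19 v=4: → [15,20); WM=16
i=15 t=21 v=7: → [20,25); WM=18
i=16 t=23 v=7: → [20,25); WM=20; [15,20) fires=4
i=17 t=24 v=5: → [20,25); WM=21
i=18 t=28 v=3: → [25,30); WM=25; [20,25) fires=2
i=19 t=29 v=3: → [25,30); WM=26
i=20 t=20 v=7: DROP (t<26-3); WM=26
i=21 t=25 v=5: → [25,30); WM=26
i=22 t=22 v=1: DROP (t<26-3); WM=26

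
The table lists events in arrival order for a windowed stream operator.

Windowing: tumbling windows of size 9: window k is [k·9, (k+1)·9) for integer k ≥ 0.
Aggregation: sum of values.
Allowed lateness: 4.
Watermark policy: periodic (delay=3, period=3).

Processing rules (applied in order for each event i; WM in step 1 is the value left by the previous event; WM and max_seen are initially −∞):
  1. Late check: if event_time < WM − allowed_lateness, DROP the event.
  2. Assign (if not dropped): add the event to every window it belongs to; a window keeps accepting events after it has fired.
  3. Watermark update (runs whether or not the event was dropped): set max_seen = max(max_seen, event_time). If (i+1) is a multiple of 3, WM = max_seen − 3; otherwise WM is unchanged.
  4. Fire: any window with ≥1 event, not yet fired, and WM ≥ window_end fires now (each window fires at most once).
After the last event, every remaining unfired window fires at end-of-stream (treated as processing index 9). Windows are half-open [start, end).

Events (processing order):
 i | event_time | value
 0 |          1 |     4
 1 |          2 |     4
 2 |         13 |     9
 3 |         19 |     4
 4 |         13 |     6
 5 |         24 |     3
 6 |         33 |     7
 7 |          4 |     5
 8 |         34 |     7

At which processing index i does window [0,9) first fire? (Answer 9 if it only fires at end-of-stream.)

i=0 t=1 v=4: → [0,9); WM=−∞
i=1 t=2 v=4: → [0,9); WM=−∞
i=2 t=13 v=9: → [9,18); WM=10; [0,9) fires=8
i=3 t=19 v=4: → [18,27); WM=10
i=4 t=13 v=6: → [9,18); WM=10
i=5 t=24 v=3: → [18,27); WM=21; [9,18) fires=15
i=6 t=33 v=7: → [27,36); WM=21
i=7 t=4 v=5: DROP (t<21-4); WM=21
i=8 t=34 v=7: → [27,36); WM=31; [18,27) fires=7

2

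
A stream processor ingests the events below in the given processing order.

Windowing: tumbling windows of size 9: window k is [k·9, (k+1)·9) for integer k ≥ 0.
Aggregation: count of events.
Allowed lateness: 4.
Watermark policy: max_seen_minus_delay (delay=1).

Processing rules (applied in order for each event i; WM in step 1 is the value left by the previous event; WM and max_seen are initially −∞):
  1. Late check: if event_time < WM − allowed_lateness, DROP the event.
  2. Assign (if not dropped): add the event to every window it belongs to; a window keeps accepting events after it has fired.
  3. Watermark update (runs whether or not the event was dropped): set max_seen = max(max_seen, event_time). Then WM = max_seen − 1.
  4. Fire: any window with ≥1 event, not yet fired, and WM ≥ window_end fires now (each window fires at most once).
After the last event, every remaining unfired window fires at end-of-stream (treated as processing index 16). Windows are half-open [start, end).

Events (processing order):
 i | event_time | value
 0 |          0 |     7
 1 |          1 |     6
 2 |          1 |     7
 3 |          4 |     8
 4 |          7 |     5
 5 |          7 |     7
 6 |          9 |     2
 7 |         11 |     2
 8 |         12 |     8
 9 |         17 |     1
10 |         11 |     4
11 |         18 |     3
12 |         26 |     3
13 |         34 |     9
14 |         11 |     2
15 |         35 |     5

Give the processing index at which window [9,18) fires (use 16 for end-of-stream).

i=0 t=0 v=7: → [0,9); WM=-1
i=1 t=1 v=6: → [0,9); WM=0
i=2 t=1 v=7: → [0,9); WM=0
i=3 t=4 v=8: → [0,9); WM=3
i=4 t=7 v=5: → [0,9); WM=6
i=5 t=7 v=7: → [0,9); WM=6
i=6 t=9 v=2: → [9,18); WM=8
i=7 t=11 v=2: → [9,18); WM=10; [0,9) fires=6
i=8 t=12 v=8: → [9,18); WM=11
i=9 t=17 v=1: → [9,18); WM=16
i=10 t=11 v=4: DROP (t<16-4); WM=16
i=11 t=18 v=3: → [18,27); WM=17
i=12 t=26 v=3: → [18,27); WM=25; [9,18) fires=4
i=13 t=34 v=9: → [27,36); WM=33; [18,27) fires=2
i=14 t=11 v=2: DROP (t<33-4); WM=33
i=15 t=35 v=5: → [27,36); WM=34

12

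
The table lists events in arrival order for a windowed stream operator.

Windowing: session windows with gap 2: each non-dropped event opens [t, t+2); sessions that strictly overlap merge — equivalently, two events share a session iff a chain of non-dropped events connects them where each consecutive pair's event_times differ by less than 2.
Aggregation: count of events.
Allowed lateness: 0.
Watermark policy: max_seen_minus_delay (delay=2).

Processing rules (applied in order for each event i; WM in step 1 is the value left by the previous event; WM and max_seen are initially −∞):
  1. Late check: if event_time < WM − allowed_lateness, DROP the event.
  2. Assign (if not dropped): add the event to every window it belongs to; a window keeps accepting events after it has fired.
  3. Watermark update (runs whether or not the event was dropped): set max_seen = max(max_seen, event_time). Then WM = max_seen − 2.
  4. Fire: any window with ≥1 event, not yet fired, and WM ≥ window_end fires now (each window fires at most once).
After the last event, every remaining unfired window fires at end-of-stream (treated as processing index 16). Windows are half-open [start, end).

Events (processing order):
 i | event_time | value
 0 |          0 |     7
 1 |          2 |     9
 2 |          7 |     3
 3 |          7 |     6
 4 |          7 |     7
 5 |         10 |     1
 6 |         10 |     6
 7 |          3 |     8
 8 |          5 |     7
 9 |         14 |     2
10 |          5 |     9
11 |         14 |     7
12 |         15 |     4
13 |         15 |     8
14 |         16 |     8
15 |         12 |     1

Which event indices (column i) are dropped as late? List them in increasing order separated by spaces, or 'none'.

i=0 t=0 v=7: → [0,2); WM=-2
i=1 t=2 v=9: → [2,4); WM=0
i=2 t=7 v=3: → [7,9); WM=5
i=3 t=7 v=6: → [7,9); WM=5
i=4 t=7 v=7: → [7,9); WM=5
i=5 t=10 v=1: → [10,12); WM=8
i=6 t=10 v=6: → [10,12); WM=8
i=7 t=3 v=8: DROP (t<8-0); WM=8
i=8 t=5 v=7: DROP (t<8-0); WM=8
i=9 t=14 v=2: → [14,16); WM=12
i=10 t=5 v=9: DROP (t<12-0); WM=12
i=11 t=14 v=7: → [14,16); WM=12
i=12 t=15 v=4: → [14,17); WM=13
i=13 t=15 v=8: → [14,17); WM=13
i=14 t=16 v=8: → [14,18); WM=14
i=15 t=12 v=1: DROP (t<14-0); WM=14

7 8 10 15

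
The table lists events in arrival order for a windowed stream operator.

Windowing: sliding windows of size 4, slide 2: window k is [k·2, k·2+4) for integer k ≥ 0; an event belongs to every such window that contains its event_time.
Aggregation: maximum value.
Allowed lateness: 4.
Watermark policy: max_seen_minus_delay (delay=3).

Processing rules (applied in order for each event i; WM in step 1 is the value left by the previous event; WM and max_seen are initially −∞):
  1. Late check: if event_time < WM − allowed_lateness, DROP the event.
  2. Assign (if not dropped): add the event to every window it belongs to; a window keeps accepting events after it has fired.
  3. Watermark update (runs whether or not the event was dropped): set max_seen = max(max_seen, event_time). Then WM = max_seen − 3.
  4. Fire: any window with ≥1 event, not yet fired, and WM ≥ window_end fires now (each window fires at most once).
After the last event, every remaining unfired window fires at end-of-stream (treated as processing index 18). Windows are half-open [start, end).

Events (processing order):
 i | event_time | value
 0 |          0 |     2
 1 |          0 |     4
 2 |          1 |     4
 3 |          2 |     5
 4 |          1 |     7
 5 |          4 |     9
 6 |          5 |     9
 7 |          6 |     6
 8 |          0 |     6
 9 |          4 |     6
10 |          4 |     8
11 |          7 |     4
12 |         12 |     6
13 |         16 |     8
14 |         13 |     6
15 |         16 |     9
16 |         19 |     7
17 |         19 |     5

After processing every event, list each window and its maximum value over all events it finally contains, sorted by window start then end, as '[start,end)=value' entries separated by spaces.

i=0 t=0 v=2: → [0,4); WM=-3
i=1 t=0 v=4: → [0,4); WM=-3
i=2 t=1 v=4: → [0,4); WM=-2
i=3 t=2 v=5: → [2,6),[0,4); WM=-1
i=4 t=1 v=7: → [0,4); WM=-1
i=5 t=4 v=9: → [4,8),[2,6); WM=1
i=6 t=5 v=9: → [4,8),[2,6); WM=2
i=7 t=6 v=6: → [6,10),[4,8); WM=3
i=8 t=0 v=6: → [0,4); WM=3
i=9 t=4 v=6: → [4,8),[2,6); WM=3
i=10 t=4 v=8: → [4,8),[2,6); WM=3
i=11 t=7 v=4: → [6,10),[4,8); WM=4; [0,4) fires=7
i=12 t=12 v=6: → [12,16),[10,14); WM=9; [2,6) fires=9 [4,8) fires=9
i=13 t=16 v=8: → [16,20),[14,18); WM=13; [6,10) fires=6
i=14 t=13 v=6: → [12,16),[10,14); WM=13
i=15 t=16 v=9: → [16,20),[14,18); WM=13
i=16 t=19 v=7: → [18,22),[16,20); WM=16; [10,14) fires=6 [12,16) fires=6
i=17 t=19 v=5: → [18,22),[16,20); WM=16

[0,4)=7 [2,6)=9 [4,8)=9 [6,10)=6 [10,14)=6 [12,16)=6 [14,18)=9 [16,20)=9 [18,22)=7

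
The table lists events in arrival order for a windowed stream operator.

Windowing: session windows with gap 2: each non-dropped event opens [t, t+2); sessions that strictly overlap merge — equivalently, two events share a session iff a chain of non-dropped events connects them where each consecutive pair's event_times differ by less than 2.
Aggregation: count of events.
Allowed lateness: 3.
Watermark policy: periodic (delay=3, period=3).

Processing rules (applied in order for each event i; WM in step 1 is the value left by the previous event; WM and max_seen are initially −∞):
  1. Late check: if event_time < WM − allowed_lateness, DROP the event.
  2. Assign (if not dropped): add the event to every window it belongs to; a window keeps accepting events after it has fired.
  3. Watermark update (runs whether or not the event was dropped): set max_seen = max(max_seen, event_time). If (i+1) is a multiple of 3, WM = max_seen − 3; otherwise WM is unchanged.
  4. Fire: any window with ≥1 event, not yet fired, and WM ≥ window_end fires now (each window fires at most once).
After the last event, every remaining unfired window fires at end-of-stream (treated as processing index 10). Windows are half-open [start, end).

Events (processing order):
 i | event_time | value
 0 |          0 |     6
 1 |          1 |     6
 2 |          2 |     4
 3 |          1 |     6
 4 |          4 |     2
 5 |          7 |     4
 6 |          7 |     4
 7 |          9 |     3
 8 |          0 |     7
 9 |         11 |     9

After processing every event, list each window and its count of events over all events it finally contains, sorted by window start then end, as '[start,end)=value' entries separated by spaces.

i=0 t=0 v=6: → [0,2); WM=−∞
i=1 t=1 v=6: → [0,3); WM=−∞
i=2 t=2 v=4: → [0,4); WM=-1
i=3 t=1 v=6: → [0,4); WM=-1
i=4 t=4 v=2: → [4,6); WM=-1
i=5 t=7 v=4: → [7,9); WM=4
i=6 t=7 v=4: → [7,9); WM=4
i=7 t=9 v=3: → [9,11); WM=4
i=8 t=0 v=7: DROP (t<4-3); WM=6
i=9 t=11 v=9: → [11,13); WM=6

[0,4)=4 [4,6)=1 [7,9)=2 [9,11)=1 [11,13)=1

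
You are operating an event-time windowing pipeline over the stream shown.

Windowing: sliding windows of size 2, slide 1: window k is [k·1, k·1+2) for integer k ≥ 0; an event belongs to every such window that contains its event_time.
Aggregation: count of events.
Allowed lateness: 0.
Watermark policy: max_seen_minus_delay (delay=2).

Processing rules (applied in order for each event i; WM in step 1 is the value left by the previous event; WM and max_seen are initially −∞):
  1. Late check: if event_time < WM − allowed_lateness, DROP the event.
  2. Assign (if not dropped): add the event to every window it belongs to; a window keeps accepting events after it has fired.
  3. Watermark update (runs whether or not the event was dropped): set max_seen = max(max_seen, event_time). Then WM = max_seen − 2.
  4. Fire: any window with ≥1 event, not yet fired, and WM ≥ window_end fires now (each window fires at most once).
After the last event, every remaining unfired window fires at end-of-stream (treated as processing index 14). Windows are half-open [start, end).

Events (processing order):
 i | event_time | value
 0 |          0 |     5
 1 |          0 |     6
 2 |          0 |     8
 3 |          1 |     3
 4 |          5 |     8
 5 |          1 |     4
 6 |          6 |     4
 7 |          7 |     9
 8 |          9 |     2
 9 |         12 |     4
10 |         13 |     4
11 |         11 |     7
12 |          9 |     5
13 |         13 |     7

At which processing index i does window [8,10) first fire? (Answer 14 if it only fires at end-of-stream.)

i=0 t=0 v=5: → [0,2); WM=-2
i=1 t=0 v=6: → [0,2); WM=-2
i=2 t=0 v=8: → [0,2); WM=-2
i=3 t=1 v=3: → [1,3),[0,2); WM=-1
i=4 t=5 v=8: → [5,7),[4,6); WM=3; [0,2) fires=4 [1,3) fires=1
i=5 t=1 v=4: DROP (t<3-0); WM=3
i=6 t=6 v=4: → [6,8),[5,7); WM=4
i=7 t=7 v=9: → [7,9),[6,8); WM=5
i=8 t=9 v=2: → [9,11),[8,10); WM=7; [4,6) fires=1 [5,7) fires=2
i=9 t=12 v=4: → [12,14),[11,13); WM=10; [6,8) fires=2 [7,9) fires=1 [8,10) fires=1
i=10 t=13 v=4: → [13,15),[12,14); WM=11; [9,11) fires=1
i=11 t=11 v=7: → [11,13),[10,12); WM=11
i=12 t=9 v=5: DROP (t<11-0); WM=11
i=13 t=13 v=7: → [13,15),[12,14); WM=11

9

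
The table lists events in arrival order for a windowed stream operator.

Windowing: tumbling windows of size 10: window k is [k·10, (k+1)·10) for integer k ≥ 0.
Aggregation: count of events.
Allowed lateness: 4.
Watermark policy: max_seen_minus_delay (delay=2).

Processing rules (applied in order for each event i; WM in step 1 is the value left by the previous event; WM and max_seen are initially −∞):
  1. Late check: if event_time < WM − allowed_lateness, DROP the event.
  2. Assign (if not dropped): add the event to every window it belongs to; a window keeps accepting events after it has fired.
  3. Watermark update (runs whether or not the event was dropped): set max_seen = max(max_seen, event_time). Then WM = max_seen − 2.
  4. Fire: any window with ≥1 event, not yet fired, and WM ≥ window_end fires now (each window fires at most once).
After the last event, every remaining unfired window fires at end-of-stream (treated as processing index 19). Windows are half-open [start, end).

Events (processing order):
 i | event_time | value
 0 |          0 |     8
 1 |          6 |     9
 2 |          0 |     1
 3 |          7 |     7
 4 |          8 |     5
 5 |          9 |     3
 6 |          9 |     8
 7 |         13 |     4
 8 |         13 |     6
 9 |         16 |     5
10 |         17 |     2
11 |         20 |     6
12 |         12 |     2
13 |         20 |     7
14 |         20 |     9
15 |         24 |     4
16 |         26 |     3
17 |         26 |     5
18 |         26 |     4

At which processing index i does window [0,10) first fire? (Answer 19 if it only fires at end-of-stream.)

i=0 t=0 v=8: → [0,10); WM=-2
i=1 t=6 v=9: → [0,10); WM=4
i=2 t=0 v=1: → [0,10); WM=4
i=3 t=7 v=7: → [0,10); WM=5
i=4 t=8 v=5: → [0,10); WM=6
i=5 t=9 v=3: → [0,10); WM=7
i=6 t=9 v=8: → [0,10); WM=7
i=7 t=13 v=4: → [10,20); WM=11; [0,10) fires=7
i=8 t=13 v=6: → [10,20); WM=11
i=9 t=16 v=5: → [10,20); WM=14
i=10 t=17 v=2: → [10,20); WM=15
i=11 t=20 v=6: → [20,30); WM=18
i=12 t=12 v=2: DROP (t<18-4); WM=18
i=13 t=20 v=7: → [20,30); WM=18
i=14 t=20 v=9: → [20,30); WM=18
i=15 t=24 v=4: → [20,30); WM=22; [10,20) fires=4
i=16 t=26 v=3: → [20,30); WM=24
i=17 t=26 v=5: → [20,30); WM=24
i=18 t=26 v=4: → [20,30); WM=24

7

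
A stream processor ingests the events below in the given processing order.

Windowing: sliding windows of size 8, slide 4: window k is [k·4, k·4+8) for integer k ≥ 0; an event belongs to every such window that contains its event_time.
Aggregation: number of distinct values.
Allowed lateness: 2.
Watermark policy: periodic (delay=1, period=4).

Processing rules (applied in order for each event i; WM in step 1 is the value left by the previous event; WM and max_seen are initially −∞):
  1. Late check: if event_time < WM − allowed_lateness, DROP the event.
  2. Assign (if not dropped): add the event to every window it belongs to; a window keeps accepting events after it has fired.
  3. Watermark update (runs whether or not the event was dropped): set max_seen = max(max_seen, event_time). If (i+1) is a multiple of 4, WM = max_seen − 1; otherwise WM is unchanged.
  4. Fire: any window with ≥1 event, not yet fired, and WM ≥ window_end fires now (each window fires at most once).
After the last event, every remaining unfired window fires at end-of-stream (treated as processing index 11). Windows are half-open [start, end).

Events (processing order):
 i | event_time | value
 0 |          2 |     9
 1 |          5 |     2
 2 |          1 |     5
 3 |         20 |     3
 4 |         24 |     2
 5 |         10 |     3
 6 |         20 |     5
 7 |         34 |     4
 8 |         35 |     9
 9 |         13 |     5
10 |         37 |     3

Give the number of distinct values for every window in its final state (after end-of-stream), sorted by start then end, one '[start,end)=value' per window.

[0,8)=3 [4,12)=1 [16,24)=2 [20,28)=3 [24,32)=1 [28,36)=2 [32,40)=3 [36,44)=1

i=0 t=2 v=9: → [0,8); WM=−∞
i=1 t=5 v=2: → [4,12),[0,8); WM=−∞
i=2 t=1 v=5: → [0,8); WM=−∞
i=3 t=20 v=3: → [20,28),[16,24); WM=19; [0,8) fires=3 [4,12) fires=1
i=4 t=24 v=2: → [24,32),[20,28); WM=19
i=5 t=10 v=3: DROP (t<19-2); WM=19
i=6 t=20 v=5: → [20,28),[16,24); WM=19
i=7 t=34 v=4: → [32,40),[28,36); WM=33; [16,24) fires=2 [20,28) fires=3 [24,32) fires=1
i=8 t=35 v=9: → [32,40),[28,36); WM=33
i=9 t=13 v=5: DROP (t<33-2); WM=33
i=10 t=37 v=3: → [36,44),[32,40); WM=33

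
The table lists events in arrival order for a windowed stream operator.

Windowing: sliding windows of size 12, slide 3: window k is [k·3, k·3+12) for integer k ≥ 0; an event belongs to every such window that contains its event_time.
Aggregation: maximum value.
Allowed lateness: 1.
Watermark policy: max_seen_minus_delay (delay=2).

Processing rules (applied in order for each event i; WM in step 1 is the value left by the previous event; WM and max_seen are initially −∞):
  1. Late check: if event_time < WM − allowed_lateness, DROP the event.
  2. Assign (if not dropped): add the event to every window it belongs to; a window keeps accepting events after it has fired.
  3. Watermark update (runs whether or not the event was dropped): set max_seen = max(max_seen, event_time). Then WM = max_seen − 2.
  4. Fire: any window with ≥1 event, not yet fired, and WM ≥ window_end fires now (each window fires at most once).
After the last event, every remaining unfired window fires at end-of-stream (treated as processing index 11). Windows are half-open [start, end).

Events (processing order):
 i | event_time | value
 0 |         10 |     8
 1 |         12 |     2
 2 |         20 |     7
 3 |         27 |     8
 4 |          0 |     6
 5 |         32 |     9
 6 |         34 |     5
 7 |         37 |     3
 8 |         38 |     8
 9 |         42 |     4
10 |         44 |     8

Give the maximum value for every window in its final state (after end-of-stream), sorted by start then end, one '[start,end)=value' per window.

i=0 t=10 v=8: → [9,21),[6,18),[3,15),[0,12); WM=8
i=1 t=12 v=2: → [12,24),[9,21),[6,18),[3,15); WM=10
i=2 t=20 v=7: → [18,30),[15,27),[12,24),[9,21); WM=18; [0,12) fires=8 [3,15) fires=8 [6,18) fires=8
i=3 t=27 v=8: → [27,39),[24,36),[21,33),[18,30); WM=25; [9,21) fires=8 [12,24) fires=7
i=4 t=0 v=6: DROP (t<25-1); WM=25
i=5 t=32 v=9: → [30,42),[27,39),[24,36),[21,33); WM=30; [15,27) fires=7 [18,30) fires=8
i=6 t=34 v=5: → [33,45),[30,42),[27,39),[24,36); WM=32
i=7 t=37 v=3: → [36,48),[33,45),[30,42),[27,39); WM=35; [21,33) fires=9
i=8 t=38 v=8: → [36,48),[33,45),[30,42),[27,39); WM=36; [24,36) fires=9
i=9 t=42 v=4: → [42,54),[39,51),[36,48),[33,45); WM=40; [27,39) fires=9
i=10 t=44 v=8: → [42,54),[39,51),[36,48),[33,45); WM=42; [30,42) fires=9

[0,12)=8 [3,15)=8 [6,18)=8 [9,21)=8 [12,24)=7 [15,27)=7 [18,30)=8 [21,33)=9 [24,36)=9 [27,39)=9 [30,42)=9 [33,45)=8 [36,48)=8 [39,51)=8 [42,54)=8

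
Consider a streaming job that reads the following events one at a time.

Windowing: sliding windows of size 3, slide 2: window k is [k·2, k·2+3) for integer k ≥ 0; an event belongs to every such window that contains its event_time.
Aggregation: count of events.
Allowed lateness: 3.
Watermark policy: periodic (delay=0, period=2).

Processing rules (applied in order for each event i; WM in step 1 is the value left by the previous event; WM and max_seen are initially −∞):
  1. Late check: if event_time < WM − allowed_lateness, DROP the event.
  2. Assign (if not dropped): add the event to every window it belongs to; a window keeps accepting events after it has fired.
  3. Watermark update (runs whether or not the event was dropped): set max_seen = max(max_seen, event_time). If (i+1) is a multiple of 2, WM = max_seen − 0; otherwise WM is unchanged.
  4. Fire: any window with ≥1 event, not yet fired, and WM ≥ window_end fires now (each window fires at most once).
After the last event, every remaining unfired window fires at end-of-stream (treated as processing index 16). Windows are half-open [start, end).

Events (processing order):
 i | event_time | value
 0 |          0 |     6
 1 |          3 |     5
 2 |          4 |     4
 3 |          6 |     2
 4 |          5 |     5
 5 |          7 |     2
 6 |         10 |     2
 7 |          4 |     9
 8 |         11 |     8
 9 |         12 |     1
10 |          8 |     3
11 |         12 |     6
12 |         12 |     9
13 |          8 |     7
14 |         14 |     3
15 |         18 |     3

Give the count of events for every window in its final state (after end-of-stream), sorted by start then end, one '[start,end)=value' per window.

[0,3)=1 [2,5)=3 [4,7)=4 [6,9)=2 [8,11)=1 [10,13)=5 [12,15)=4 [14,17)=1 [16,19)=1 [18,21)=1

i=0 t=0 v=6: → [0,3); WM=−∞
i=1 t=3 v=5: → [2,5); WM=3; [0,3) fires=1
i=2 t=4 v=4: → [4,7),[2,5); WM=3
i=3 t=6 v=2: → [6,9),[4,7); WM=6; [2,5) fires=2
i=4 t=5 v=5: → [4,7); WM=6
i=5 t=7 v=2: → [6,9); WM=7; [4,7) fires=3
i=6 t=10 v=2: → [10,13),[8,11); WM=7
i=7 t=4 v=9: → [4,7),[2,5); WM=10; [6,9) fires=2
i=8 t=11 v=8: → [10,13); WM=10
i=9 t=12 v=1: → [12,15),[10,13); WM=12; [8,11) fires=1
i=10 t=8 v=3: DROP (t<12-3); WM=12
i=11 t=12 v=6: → [12,15),[10,13); WM=12
i=12 t=12 v=9: → [12,15),[10,13); WM=12
i=13 t=8 v=7: DROP (t<12-3); WM=12
i=14 t=14 v=3: → [14,17),[12,15); WM=12
i=15 t=18 v=3: → [18,21),[16,19); WM=18; [10,13) fires=5 [12,15) fires=4 [14,17) fires=1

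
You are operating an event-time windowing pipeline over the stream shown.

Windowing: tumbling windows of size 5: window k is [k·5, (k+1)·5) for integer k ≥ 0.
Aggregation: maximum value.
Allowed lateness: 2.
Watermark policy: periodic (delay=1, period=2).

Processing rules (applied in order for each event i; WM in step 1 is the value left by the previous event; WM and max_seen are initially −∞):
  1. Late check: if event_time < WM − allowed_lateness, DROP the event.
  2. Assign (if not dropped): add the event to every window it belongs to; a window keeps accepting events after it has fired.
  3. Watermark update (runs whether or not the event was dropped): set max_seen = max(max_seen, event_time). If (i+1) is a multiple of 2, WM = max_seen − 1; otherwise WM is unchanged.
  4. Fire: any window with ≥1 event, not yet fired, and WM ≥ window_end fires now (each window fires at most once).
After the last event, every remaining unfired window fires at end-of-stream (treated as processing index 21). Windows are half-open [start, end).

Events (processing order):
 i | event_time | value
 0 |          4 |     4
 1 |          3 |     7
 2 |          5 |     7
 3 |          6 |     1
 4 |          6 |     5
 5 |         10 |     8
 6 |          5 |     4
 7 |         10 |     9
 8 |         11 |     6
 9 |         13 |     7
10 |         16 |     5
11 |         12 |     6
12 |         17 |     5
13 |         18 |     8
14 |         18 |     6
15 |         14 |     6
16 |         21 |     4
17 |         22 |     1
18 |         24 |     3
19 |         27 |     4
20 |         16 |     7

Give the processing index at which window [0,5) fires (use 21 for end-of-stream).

i=0 t=4 v=4: → [0,5); WM=−∞
i=1 t=3 v=7: → [0,5); WM=3
i=2 t=5 v=7: → [5,10); WM=3
i=3 t=6 v=1: → [5,10); WM=5; [0,5) fires=7
i=4 t=6 v=5: → [5,10); WM=5
i=5 t=10 v=8: → [10,15); WM=9
i=6 t=5 v=4: DROP (t<9-2); WM=9
i=7 t=10 v=9: → [10,15); WM=9
i=8 t=11 v=6: → [10,15); WM=9
i=9 t=13 v=7: → [10,15); WM=12; [5,10) fires=7
i=10 t=16 v=5: → [15,20); WM=12
i=11 t=12 v=6: → [10,15); WM=15; [10,15) fires=9
i=12 t=17 v=5: → [15,20); WM=15
i=13 t=18 v=8: → [15,20); WM=17
i=14 t=18 v=6: → [15,20); WM=17
i=15 t=14 v=6: DROP (t<17-2); WM=17
i=16 t=21 v=4: → [20,25); WM=17
i=17 t=22 v=1: → [20,25); WM=21; [15,20) fires=8
i=18 t=24 v=3: → [20,25); WM=21
i=19 t=27 v=4: → [25,30); WM=26; [20,25) fires=4
i=20 t=16 v=7: DROP (t<26-2); WM=26

3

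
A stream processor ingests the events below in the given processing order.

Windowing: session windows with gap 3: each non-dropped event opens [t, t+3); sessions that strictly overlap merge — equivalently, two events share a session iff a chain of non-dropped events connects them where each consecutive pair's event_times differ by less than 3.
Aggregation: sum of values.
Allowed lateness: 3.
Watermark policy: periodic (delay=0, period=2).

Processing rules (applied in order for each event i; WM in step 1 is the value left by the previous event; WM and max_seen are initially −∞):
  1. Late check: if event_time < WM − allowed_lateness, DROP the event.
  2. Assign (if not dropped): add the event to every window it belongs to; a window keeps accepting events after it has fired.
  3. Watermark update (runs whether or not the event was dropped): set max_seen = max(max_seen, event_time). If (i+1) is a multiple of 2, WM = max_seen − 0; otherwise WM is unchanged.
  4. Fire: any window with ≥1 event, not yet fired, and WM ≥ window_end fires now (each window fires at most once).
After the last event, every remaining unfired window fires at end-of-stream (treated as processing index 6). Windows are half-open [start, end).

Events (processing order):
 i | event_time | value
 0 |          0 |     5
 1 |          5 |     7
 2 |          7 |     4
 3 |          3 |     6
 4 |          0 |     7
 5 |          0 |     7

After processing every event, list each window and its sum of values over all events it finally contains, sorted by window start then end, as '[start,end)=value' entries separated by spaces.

[0,3)=5 [3,10)=17

i=0 t=0 v=5: → [0,3); WM=−∞
i=1 t=5 v=7: → [5,8); WM=5
i=2 t=7 v=4: → [5,10); WM=5
i=3 t=3 v=6: → [3,10); WM=7
i=4 t=0 v=7: DROP (t<7-3); WM=7
i=5 t=0 v=7: DROP (t<7-3); WM=7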